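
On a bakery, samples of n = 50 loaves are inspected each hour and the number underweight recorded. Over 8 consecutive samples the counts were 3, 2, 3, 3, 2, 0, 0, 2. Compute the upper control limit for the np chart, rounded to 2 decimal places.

5.91

p̄ = Σdᵢ / (k·n) = 15 / (8 × 50) = 0.03750
UCL = np̄ + 3·√(np̄(1−p̄)) = 1.8750 + 3 × √(1.8750×0.96250) = 1.8750 + 3 × 1.3434 = 5.9052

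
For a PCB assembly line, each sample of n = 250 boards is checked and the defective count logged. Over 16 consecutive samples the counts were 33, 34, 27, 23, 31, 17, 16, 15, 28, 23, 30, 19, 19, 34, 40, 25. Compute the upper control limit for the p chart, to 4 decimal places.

0.1613

p̄ = Σdᵢ / (k·n) = 414 / (16 × 250) = 0.10350
UCL = p̄ + 3·√(p̄(1−p̄)/n) = 0.10350 + 3 × √(0.10350×0.89650/250) = 0.10350 + 3 × 0.01927 = 0.16130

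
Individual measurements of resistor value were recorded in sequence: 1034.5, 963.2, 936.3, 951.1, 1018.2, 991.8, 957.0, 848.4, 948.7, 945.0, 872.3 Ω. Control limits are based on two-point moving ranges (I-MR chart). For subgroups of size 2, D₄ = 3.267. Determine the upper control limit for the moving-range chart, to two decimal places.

Moving ranges: 71.3, 26.9, 14.8, 67.1, 26.4, 34.8, 108.6, 100.3, 3.7, 72.7; M̄R̄ = 526.6000 / 10 = 52.6600
UCL_MR = D₄·M̄R̄ = 3.267 × 52.6600 = 172.0402

172.04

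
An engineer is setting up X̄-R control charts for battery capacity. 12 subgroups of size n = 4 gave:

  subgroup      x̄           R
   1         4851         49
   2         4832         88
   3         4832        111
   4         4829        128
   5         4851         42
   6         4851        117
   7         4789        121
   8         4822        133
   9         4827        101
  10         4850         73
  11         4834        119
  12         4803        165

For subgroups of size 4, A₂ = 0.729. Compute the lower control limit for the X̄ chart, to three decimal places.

X̄̄ = (4851 + 4832 + 4832 + 4829 + 4851 + 4851 + 4789 + 4822 + 4827 + 4850 + 4834 + 4803) / 12 = 57971.0000 / 12 = 4830.9167
R̄ = (49 + 88 + 111 + 128 + 42 + 117 + 121 + 133 + 101 + 73 + 119 + 165) / 12 = 1247.0000 / 12 = 103.9167
LCL = X̄̄ − A₂·R̄ = 4830.9167 − 0.729 × 103.9167 = 4755.1614

4755.161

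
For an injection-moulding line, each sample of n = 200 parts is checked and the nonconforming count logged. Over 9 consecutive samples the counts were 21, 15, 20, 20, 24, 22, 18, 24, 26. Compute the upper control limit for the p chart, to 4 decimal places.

0.1707

p̄ = Σdᵢ / (k·n) = 190 / (9 × 200) = 0.10556
UCL = p̄ + 3·√(p̄(1−p̄)/n) = 0.10556 + 3 × √(0.10556×0.89444/200) = 0.10556 + 3 × 0.02173 = 0.17074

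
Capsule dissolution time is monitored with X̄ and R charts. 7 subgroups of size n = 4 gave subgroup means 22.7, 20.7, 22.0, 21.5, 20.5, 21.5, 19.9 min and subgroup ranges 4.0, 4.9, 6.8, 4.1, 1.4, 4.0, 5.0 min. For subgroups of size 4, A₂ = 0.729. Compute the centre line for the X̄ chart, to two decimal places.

21.26

X̄̄ = (22.7 + 20.7 + 22.0 + 21.5 + 20.5 + 21.5 + 19.9) / 7 = 148.8000 / 7 = 21.2571
CL = X̄̄ = 21.2571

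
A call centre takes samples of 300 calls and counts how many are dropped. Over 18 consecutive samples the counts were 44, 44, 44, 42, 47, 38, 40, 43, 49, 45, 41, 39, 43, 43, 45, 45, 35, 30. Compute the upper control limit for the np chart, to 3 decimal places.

p̄ = Σdᵢ / (k·n) = 757 / (18 × 300) = 0.14019
UCL = np̄ + 3·√(np̄(1−p̄)) = 42.0556 + 3 × √(42.0556×0.85981) = 42.0556 + 3 × 6.0133 = 60.0955

60.096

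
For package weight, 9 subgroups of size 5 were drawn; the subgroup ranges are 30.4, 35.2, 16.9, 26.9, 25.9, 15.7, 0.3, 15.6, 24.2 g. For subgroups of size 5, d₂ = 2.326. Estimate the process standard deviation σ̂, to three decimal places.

9.129

R̄ = (30.4 + 35.2 + 16.9 + 26.9 + 25.9 + 15.7 + 0.3 + 15.6 + 24.2) / 9 = 21.2333
σ̂ = R̄ / d₂ = 21.2333 / 2.326 = 9.1287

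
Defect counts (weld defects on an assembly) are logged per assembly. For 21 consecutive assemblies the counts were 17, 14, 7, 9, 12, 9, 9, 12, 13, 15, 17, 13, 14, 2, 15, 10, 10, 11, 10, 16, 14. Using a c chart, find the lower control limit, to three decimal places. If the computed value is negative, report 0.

c̄ = (17 + 14 + 7 + 9 + 12 + 9 + 9 + 12 + 13 + 15 + 17 + 13 + 14 + 2 + 15 + 10 + 10 + 11 + 10 + 16 + 14) / 21 = 249 / 21 = 11.8571
LCL = c̄ − 3√c̄ = 11.8571 − 3 × 3.4434 = 1.5269

1.527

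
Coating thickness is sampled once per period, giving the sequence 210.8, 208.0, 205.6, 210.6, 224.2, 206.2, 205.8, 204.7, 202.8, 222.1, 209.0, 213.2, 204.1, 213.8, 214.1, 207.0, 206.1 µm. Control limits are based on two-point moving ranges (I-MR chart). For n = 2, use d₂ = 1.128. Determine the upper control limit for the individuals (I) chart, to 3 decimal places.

227.990

X̄ = (210.8 + 208.0 + 205.6 + 210.6 + 224.2 + 206.2 + 205.8 + 204.7 + 202.8 + 222.1 + 209.0 + 213.2 + 204.1 + 213.8 + 214.1 + 207.0 + 206.1) / 17 = 209.8882
Moving ranges: 2.8, 2.4, 5.0, 13.6, 18.0, 0.4, 1.1, 1.9, 19.3, 13.1, 4.2, 9.1, 9.7, 0.3, 7.1, 0.9; M̄R̄ = 108.9000 / 16 = 6.8062
UCL = X̄ + 3·M̄R̄/d₂ = 209.8882 + 3 × 6.8062 / 1.128 = 227.9900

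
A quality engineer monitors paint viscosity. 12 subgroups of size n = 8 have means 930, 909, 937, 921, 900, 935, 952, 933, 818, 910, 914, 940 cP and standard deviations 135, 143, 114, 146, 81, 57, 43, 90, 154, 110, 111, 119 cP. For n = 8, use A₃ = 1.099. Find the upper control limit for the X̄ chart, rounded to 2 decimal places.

X̄̄ = (930 + 909 + 937 + 921 + 900 + 935 + 952 + 933 + 818 + 910 + 914 + 940) / 12 = 916.5833
s̄ = (135 + 143 + 114 + 146 + 81 + 57 + 43 + 90 + 154 + 110 + 111 + 119) / 12 = 108.5833
UCL = X̄̄ + A₃·s̄ = 916.5833 + 1.099 × 108.5833 = 1035.9164

1035.92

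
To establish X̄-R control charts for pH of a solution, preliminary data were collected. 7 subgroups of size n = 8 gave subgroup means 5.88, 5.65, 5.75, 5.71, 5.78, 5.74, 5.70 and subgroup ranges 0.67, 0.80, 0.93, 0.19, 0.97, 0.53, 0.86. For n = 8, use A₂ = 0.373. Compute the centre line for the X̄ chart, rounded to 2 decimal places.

X̄̄ = (5.88 + 5.65 + 5.75 + 5.71 + 5.78 + 5.74 + 5.70) / 7 = 40.2100 / 7 = 5.7443
CL = X̄̄ = 5.7443

5.74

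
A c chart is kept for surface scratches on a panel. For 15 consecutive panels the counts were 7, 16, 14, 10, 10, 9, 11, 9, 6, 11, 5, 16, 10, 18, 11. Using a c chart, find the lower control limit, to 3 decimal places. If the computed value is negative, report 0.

c̄ = (7 + 16 + 14 + 10 + 10 + 9 + 11 + 9 + 6 + 11 + 5 + 16 + 10 + 18 + 11) / 15 = 163 / 15 = 10.8667
LCL = c̄ − 3√c̄ = 10.8667 − 3 × 3.2965 = 0.9773

0.977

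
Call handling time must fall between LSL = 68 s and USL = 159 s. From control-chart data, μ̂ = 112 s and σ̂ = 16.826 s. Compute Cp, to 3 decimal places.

0.901

Cp = (USL − LSL) / (6σ̂) = (159 − 68) / (6 × 16.826) = 91.0000 / 100.9560 = 0.9014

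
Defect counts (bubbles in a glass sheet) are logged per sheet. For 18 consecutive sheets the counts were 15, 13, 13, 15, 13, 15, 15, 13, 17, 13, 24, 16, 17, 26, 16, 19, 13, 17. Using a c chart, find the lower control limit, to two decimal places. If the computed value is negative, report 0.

c̄ = (15 + 13 + 13 + 15 + 13 + 15 + 15 + 13 + 17 + 13 + 24 + 16 + 17 + 26 + 16 + 19 + 13 + 17) / 18 = 290 / 18 = 16.1111
LCL = c̄ − 3√c̄ = 16.1111 − 3 × 4.0139 = 4.0695

4.07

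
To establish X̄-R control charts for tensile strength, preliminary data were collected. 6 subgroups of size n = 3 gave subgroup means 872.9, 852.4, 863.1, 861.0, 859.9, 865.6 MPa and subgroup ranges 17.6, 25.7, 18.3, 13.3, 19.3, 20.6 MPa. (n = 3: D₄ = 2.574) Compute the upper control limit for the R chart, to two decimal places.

R̄ = (17.6 + 25.7 + 18.3 + 13.3 + 19.3 + 20.6) / 6 = 114.8000 / 6 = 19.1333
UCL_R = D₄·R̄ = 2.574 × 19.1333 = 49.2492

49.25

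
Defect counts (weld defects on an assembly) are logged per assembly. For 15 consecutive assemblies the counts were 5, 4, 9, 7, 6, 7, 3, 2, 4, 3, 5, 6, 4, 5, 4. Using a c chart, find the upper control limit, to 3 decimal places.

11.597

c̄ = (5 + 4 + 9 + 7 + 6 + 7 + 3 + 2 + 4 + 3 + 5 + 6 + 4 + 5 + 4) / 15 = 74 / 15 = 4.9333
UCL = c̄ + 3√c̄ = 4.9333 + 3 × √4.9333 = 4.9333 + 3 × 2.2211 = 11.5967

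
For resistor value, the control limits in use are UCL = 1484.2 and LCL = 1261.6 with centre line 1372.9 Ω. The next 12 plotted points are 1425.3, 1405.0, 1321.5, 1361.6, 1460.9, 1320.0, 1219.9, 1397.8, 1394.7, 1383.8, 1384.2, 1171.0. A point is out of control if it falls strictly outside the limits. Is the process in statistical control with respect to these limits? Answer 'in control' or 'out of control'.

out of control

Compare each point to [1261.6, 1484.2]: sample 7 = 1219.9 < LCL; sample 12 = 1171.0 < LCL.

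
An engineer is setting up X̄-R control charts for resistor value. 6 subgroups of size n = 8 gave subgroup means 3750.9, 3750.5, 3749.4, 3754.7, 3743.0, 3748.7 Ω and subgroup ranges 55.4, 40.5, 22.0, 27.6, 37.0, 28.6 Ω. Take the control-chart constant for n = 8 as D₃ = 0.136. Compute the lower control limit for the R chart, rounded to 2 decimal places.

4.78

R̄ = (55.4 + 40.5 + 22.0 + 27.6 + 37.0 + 28.6) / 6 = 211.1000 / 6 = 35.1833
LCL_R = D₃·R̄ = 0.136 × 35.1833 = 4.7849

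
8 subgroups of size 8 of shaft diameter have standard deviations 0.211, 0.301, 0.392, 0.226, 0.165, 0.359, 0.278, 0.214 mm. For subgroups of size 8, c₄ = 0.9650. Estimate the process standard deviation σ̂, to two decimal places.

0.28

s̄ = (0.211 + 0.301 + 0.392 + 0.226 + 0.165 + 0.359 + 0.278 + 0.214) / 8 = 0.2682
σ̂ = s̄ / c₄ = 0.2682 / 0.9650 = 0.2780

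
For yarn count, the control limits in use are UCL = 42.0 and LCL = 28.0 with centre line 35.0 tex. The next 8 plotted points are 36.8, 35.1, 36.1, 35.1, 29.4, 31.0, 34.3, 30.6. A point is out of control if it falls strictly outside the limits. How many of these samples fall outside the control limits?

0

All 8 points lie within [28.0, 42.0].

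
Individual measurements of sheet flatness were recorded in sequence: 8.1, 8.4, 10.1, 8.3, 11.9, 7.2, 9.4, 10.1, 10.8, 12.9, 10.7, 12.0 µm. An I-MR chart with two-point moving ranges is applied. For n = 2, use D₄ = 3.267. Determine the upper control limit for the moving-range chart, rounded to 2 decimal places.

Moving ranges: 0.3, 1.7, 1.8, 3.6, 4.7, 2.2, 0.7, 0.7, 2.1, 2.2, 1.3; M̄R̄ = 21.3000 / 11 = 1.9364
UCL_MR = D₄·M̄R̄ = 3.267 × 1.9364 = 6.3261

6.33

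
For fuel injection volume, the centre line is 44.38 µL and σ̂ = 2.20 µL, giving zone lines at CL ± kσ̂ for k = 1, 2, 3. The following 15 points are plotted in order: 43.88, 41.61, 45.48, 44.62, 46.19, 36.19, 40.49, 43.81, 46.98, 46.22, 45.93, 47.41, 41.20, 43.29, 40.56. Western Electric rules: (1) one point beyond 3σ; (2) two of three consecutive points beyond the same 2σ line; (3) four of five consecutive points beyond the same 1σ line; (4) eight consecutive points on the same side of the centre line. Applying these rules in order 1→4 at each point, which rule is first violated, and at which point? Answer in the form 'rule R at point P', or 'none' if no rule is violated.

rule 1 at point 6

Zone of each point (C = within 1σ̂, B = 1σ̂–2σ̂, A = 2σ̂–3σ̂, * = beyond 3σ̂; sign = side of CL): 1:-C, 2:-B, 3:+C, 4:+C, 5:+C, 6:-*, 7:-B, 8:-C, 9:+B, 10:+C, 11:+C, 12:+B, 13:-B, 14:-C, 15:-B
Rule 1 (one point beyond the 3σ limits) is satisfied at point 6.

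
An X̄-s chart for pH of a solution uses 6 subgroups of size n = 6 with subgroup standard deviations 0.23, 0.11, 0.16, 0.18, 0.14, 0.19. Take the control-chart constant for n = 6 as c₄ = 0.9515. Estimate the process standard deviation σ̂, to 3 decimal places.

0.177

s̄ = (0.23 + 0.11 + 0.16 + 0.18 + 0.14 + 0.19) / 6 = 0.1683
σ̂ = s̄ / c₄ = 0.1683 / 0.9515 = 0.1769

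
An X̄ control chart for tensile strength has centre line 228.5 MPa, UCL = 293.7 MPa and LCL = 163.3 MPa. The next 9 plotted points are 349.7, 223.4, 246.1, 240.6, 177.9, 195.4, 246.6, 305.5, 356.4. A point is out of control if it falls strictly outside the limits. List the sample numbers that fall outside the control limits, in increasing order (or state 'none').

Compare each point to [163.3, 293.7]: sample 1 = 349.7 > UCL; sample 8 = 305.5 > UCL; sample 9 = 356.4 > UCL.

1, 8, 9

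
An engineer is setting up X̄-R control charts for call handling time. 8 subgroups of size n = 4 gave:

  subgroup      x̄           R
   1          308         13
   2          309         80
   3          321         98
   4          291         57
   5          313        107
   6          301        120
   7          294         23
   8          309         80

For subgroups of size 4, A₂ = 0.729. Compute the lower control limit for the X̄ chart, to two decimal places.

253.08

X̄̄ = (308 + 309 + 321 + 291 + 313 + 301 + 294 + 309) / 8 = 2446.0000 / 8 = 305.7500
R̄ = (13 + 80 + 98 + 57 + 107 + 120 + 23 + 80) / 8 = 578.0000 / 8 = 72.2500
LCL = X̄̄ − A₂·R̄ = 305.7500 − 0.729 × 72.2500 = 253.0797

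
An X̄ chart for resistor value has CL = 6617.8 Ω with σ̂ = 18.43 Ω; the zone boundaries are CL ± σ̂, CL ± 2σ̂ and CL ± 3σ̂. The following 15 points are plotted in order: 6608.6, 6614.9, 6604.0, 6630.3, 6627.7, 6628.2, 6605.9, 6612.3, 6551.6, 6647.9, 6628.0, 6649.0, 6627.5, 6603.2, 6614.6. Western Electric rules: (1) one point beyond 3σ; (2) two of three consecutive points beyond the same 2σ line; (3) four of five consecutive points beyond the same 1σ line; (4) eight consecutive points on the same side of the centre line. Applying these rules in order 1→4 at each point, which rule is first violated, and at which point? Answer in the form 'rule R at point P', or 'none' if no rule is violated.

rule 1 at point 9

Zone of each point (C = within 1σ̂, B = 1σ̂–2σ̂, A = 2σ̂–3σ̂, * = beyond 3σ̂; sign = side of CL): 1:-C, 2:-C, 3:-C, 4:+C, 5:+C, 6:+C, 7:-C, 8:-C, 9:-*, 10:+B, 11:+C, 12:+B, 13:+C, 14:-C, 15:-C
Rule 1 (one point beyond the 3σ limits) is satisfied at point 9.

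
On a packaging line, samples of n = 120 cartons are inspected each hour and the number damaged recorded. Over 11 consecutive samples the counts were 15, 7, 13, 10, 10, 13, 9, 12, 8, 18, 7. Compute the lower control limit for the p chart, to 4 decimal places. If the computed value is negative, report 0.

0.0131

p̄ = Σdᵢ / (k·n) = 122 / (11 × 120) = 0.09242
LCL = p̄ − 3·√(p̄(1−p̄)/n) = 0.09242 − 3 × 0.02644 = 0.01311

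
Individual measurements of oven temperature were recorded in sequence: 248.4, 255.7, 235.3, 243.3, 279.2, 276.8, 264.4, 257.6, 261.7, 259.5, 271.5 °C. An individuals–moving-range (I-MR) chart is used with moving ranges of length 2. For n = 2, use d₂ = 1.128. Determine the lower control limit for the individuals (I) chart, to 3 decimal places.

229.746

X̄ = (248.4 + 255.7 + 235.3 + 243.3 + 279.2 + 276.8 + 264.4 + 257.6 + 261.7 + 259.5 + 271.5) / 11 = 259.4000
Moving ranges: 7.3, 20.4, 8.0, 35.9, 2.4, 12.4, 6.8, 4.1, 2.2, 12.0; M̄R̄ = 111.5000 / 10 = 11.1500
LCL = X̄ − 3·M̄R̄/d₂ = 259.4000 − 3 × 11.1500 / 1.128 = 229.7457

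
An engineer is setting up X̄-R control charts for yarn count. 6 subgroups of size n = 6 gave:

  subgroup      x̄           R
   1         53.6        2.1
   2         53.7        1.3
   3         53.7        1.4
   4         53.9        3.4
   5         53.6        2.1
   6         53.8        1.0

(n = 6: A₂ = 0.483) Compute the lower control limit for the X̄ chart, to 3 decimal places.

52.807

X̄̄ = (53.6 + 53.7 + 53.7 + 53.9 + 53.6 + 53.8) / 6 = 322.3000 / 6 = 53.7167
R̄ = (2.1 + 1.3 + 1.4 + 3.4 + 2.1 + 1.0) / 6 = 11.3000 / 6 = 1.8833
LCL = X̄̄ − A₂·R̄ = 53.7167 − 0.483 × 1.8833 = 52.8070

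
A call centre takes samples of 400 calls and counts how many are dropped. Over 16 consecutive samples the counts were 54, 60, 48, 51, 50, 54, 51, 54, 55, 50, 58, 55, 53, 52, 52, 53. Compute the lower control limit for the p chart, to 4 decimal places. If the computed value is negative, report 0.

p̄ = Σdᵢ / (k·n) = 850 / (16 × 400) = 0.13281
LCL = p̄ − 3·√(p̄(1−p̄)/n) = 0.13281 − 3 × 0.01697 = 0.08191

0.0819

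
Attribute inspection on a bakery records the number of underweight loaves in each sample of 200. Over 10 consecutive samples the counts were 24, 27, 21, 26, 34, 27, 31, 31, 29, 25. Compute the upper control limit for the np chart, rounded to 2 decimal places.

p̄ = Σdᵢ / (k·n) = 275 / (10 × 200) = 0.13750
UCL = np̄ + 3·√(np̄(1−p̄)) = 27.5000 + 3 × √(27.5000×0.86250) = 27.5000 + 3 × 4.8702 = 42.1106

42.11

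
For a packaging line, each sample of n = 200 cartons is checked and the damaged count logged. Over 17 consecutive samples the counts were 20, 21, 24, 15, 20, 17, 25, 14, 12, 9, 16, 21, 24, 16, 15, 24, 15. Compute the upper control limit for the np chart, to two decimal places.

30.29

p̄ = Σdᵢ / (k·n) = 308 / (17 × 200) = 0.09059
UCL = np̄ + 3·√(np̄(1−p̄)) = 18.1176 + 3 × √(18.1176×0.90941) = 18.1176 + 3 × 4.0591 = 30.2950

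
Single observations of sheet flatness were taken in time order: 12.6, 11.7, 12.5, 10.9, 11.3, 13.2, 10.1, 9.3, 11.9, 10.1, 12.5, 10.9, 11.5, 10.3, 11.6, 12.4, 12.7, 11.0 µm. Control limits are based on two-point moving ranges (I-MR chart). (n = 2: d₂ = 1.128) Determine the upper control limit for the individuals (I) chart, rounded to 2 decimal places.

X̄ = (12.6 + 11.7 + 12.5 + 10.9 + 11.3 + 13.2 + 10.1 + 9.3 + 11.9 + 10.1 + 12.5 + 10.9 + 11.5 + 10.3 + 11.6 + 12.4 + 12.7 + 11.0) / 18 = 11.4722
Moving ranges: 0.9, 0.8, 1.6, 0.4, 1.9, 3.1, 0.8, 2.6, 1.8, 2.4, 1.6, 0.6, 1.2, 1.3, 0.8, 0.3, 1.7; M̄R̄ = 23.8000 / 17 = 1.4000
UCL = X̄ + 3·M̄R̄/d₂ = 11.4722 + 3 × 1.4000 / 1.128 = 15.1956

15.20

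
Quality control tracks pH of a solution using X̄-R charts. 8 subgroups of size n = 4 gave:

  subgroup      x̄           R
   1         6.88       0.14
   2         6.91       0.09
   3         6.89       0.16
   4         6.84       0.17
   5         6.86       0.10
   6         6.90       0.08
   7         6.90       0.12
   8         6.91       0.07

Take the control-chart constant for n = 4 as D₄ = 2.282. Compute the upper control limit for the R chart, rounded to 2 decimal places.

0.27

R̄ = (0.14 + 0.09 + 0.16 + 0.17 + 0.10 + 0.08 + 0.12 + 0.07) / 8 = 0.9300 / 8 = 0.1163
UCL_R = D₄·R̄ = 2.282 × 0.1163 = 0.2653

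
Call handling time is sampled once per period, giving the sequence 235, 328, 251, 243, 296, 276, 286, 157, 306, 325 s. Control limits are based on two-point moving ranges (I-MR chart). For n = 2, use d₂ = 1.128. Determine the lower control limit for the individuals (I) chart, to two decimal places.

X̄ = (235 + 328 + 251 + 243 + 296 + 276 + 286 + 157 + 306 + 325) / 10 = 270.3000
Moving ranges: 93, 77, 8, 53, 20, 10, 129, 149, 19; M̄R̄ = 558.0000 / 9 = 62.0000
LCL = X̄ − 3·M̄R̄/d₂ = 270.3000 − 3 × 62.0000 / 1.128 = 105.4064

105.41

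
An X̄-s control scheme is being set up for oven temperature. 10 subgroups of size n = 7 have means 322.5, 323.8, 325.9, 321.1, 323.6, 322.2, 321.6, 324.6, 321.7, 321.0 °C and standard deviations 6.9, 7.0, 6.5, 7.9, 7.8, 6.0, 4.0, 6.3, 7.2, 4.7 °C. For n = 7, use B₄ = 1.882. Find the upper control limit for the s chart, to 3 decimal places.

12.101

s̄ = (6.9 + 7.0 + 6.5 + 7.9 + 7.8 + 6.0 + 4.0 + 6.3 + 7.2 + 4.7) / 10 = 6.4300
UCL_s = B₄·s̄ = 1.882 × 6.4300 = 12.1013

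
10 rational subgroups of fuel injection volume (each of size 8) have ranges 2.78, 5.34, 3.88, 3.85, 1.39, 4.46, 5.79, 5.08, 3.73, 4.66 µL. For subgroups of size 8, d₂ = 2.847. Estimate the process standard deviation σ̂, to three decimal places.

1.439

R̄ = (2.78 + 5.34 + 3.88 + 3.85 + 1.39 + 4.46 + 5.79 + 5.08 + 3.73 + 4.66) / 10 = 4.0960
σ̂ = R̄ / d₂ = 4.0960 / 2.847 = 1.4387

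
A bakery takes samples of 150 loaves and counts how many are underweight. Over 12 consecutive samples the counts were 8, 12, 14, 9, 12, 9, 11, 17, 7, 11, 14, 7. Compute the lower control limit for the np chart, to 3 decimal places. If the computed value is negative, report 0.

p̄ = Σdᵢ / (k·n) = 131 / (12 × 150) = 0.07278
LCL = np̄ − 3·√(np̄(1−p̄)) = 10.9167 − 3 × 3.1815 = 1.3721

1.372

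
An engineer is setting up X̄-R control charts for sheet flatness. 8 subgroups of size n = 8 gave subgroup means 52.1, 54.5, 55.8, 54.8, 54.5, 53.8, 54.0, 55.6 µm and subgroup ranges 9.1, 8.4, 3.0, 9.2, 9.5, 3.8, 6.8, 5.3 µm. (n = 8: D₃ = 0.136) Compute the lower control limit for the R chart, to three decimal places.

R̄ = (9.1 + 8.4 + 3.0 + 9.2 + 9.5 + 3.8 + 6.8 + 5.3) / 8 = 55.1000 / 8 = 6.8875
LCL_R = D₃·R̄ = 0.136 × 6.8875 = 0.9367

0.937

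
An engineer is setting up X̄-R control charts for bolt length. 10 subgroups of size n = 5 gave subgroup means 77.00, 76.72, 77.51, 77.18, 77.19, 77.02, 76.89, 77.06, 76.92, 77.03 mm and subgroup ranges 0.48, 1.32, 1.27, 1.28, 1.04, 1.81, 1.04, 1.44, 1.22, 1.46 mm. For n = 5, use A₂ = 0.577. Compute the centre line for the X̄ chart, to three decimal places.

X̄̄ = (77.00 + 76.72 + 77.51 + 77.18 + 77.19 + 77.02 + 76.89 + 77.06 + 76.92 + 77.03) / 10 = 770.5200 / 10 = 77.0520
CL = X̄̄ = 77.0520

77.052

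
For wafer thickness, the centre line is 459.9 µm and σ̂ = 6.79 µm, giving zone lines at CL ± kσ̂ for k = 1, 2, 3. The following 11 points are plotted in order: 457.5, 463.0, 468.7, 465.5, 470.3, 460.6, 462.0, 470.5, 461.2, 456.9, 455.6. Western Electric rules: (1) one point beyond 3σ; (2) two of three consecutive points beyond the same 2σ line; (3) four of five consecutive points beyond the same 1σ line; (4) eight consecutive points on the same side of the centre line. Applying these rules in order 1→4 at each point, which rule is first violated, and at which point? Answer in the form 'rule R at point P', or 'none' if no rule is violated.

Zone of each point (C = within 1σ̂, B = 1σ̂–2σ̂, A = 2σ̂–3σ̂, * = beyond 3σ̂; sign = side of CL): 1:-C, 2:+C, 3:+B, 4:+C, 5:+B, 6:+C, 7:+C, 8:+B, 9:+C, 10:-C, 11:-C
Rule 4 (eight consecutive points on the same side of the centre line) is satisfied at point 9.

rule 4 at point 9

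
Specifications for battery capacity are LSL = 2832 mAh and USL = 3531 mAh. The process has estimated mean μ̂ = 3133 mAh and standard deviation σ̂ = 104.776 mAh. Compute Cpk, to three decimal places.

0.958

Cpu = (USL − μ̂) / (3σ̂) = (3531 − 3133) / (3 × 104.776) = 1.2662; Cpl = (μ̂ − LSL) / (3σ̂) = (3133 − 2832) / (3 × 104.776) = 0.9576; Cpk = min(Cpu, Cpl) = 0.9576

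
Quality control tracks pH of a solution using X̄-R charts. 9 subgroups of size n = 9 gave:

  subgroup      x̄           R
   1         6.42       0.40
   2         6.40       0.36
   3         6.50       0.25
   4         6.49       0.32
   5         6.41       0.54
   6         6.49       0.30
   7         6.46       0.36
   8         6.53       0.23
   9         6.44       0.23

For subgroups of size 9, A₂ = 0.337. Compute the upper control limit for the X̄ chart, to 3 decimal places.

X̄̄ = (6.42 + 6.40 + 6.50 + 6.49 + 6.41 + 6.49 + 6.46 + 6.53 + 6.44) / 9 = 58.1400 / 9 = 6.4600
R̄ = (0.40 + 0.36 + 0.25 + 0.32 + 0.54 + 0.30 + 0.36 + 0.23 + 0.23) / 9 = 2.9900 / 9 = 0.3322
UCL = X̄̄ + A₂·R̄ = 6.4600 + 0.337 × 0.3322 = 6.5720

6.572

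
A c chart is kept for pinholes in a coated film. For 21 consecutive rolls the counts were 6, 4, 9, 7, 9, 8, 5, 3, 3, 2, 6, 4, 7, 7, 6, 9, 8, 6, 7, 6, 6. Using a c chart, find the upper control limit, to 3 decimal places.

13.502

c̄ = (6 + 4 + 9 + 7 + 9 + 8 + 5 + 3 + 3 + 2 + 6 + 4 + 7 + 7 + 6 + 9 + 8 + 6 + 7 + 6 + 6) / 21 = 128 / 21 = 6.0952
UCL = c̄ + 3√c̄ = 6.0952 + 3 × √6.0952 = 6.0952 + 3 × 2.4689 = 13.5018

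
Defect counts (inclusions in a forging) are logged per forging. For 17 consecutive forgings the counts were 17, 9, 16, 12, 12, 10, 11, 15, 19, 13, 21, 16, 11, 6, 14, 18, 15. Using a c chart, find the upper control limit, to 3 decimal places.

24.978

c̄ = (17 + 9 + 16 + 12 + 12 + 10 + 11 + 15 + 19 + 13 + 21 + 16 + 11 + 6 + 14 + 18 + 15) / 17 = 235 / 17 = 13.8235
UCL = c̄ + 3√c̄ = 13.8235 + 3 × √13.8235 = 13.8235 + 3 × 3.7180 = 24.9775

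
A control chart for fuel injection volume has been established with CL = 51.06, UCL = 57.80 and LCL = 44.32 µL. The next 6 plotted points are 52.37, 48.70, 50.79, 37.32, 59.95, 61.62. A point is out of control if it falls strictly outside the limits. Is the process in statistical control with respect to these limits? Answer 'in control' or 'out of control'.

Compare each point to [44.32, 57.80]: sample 4 = 37.32 < LCL; sample 5 = 59.95 > UCL; sample 6 = 61.62 > UCL.

out of control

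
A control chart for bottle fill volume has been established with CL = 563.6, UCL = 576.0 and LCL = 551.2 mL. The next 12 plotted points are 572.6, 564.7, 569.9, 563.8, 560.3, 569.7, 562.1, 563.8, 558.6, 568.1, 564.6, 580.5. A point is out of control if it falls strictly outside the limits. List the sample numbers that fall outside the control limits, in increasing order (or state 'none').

Compare each point to [551.2, 576.0]: sample 12 = 580.5 > UCL.

12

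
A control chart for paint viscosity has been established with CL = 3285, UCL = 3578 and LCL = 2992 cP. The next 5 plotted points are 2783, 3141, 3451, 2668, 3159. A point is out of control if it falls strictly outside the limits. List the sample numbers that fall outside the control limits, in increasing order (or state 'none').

Compare each point to [2992, 3578]: sample 1 = 2783 < LCL; sample 4 = 2668 < LCL.

1, 4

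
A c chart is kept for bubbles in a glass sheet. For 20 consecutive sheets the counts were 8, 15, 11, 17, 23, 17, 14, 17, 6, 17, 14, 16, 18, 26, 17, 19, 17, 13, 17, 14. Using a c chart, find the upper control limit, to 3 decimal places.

c̄ = (8 + 15 + 11 + 17 + 23 + 17 + 14 + 17 + 6 + 17 + 14 + 16 + 18 + 26 + 17 + 19 + 17 + 13 + 17 + 14) / 20 = 316 / 20 = 15.8000
UCL = c̄ + 3√c̄ = 15.8000 + 3 × √15.8000 = 15.8000 + 3 × 3.9749 = 27.7248

27.725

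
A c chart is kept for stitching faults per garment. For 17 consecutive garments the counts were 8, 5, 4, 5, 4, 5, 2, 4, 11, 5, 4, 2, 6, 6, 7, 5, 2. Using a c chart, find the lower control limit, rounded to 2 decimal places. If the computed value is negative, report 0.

0.00

c̄ = (8 + 5 + 4 + 5 + 4 + 5 + 2 + 4 + 11 + 5 + 4 + 2 + 6 + 6 + 7 + 5 + 2) / 17 = 85 / 17 = 5.0000
LCL = c̄ − 3√c̄ = 5.0000 − 3 × 2.2361 = -1.7082 → 0 (cannot be negative)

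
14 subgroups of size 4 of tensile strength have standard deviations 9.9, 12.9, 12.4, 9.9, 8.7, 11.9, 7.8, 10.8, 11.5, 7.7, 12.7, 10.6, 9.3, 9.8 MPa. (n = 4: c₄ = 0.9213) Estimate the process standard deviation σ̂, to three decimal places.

s̄ = (9.9 + 12.9 + 12.4 + 9.9 + 8.7 + 11.9 + 7.8 + 10.8 + 11.5 + 7.7 + 12.7 + 10.6 + 9.3 + 9.8) / 14 = 10.4214
σ̂ = s̄ / c₄ = 10.4214 / 0.9213 = 11.3117

11.312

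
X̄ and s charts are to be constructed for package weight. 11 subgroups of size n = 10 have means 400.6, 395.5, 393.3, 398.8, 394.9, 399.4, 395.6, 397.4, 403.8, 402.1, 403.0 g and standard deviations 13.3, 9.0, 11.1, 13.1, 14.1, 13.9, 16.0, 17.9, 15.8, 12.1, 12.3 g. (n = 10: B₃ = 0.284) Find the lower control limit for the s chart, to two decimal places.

s̄ = (13.3 + 9.0 + 11.1 + 13.1 + 14.1 + 13.9 + 16.0 + 17.9 + 15.8 + 12.1 + 12.3) / 11 = 13.5091
LCL_s = B₃·s̄ = 0.284 × 13.5091 = 3.8366

3.84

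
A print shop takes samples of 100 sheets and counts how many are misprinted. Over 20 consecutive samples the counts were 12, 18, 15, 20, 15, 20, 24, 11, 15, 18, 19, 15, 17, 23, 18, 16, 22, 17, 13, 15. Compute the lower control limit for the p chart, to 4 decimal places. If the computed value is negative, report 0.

0.0584

p̄ = Σdᵢ / (k·n) = 343 / (20 × 100) = 0.17150
LCL = p̄ − 3·√(p̄(1−p̄)/n) = 0.17150 − 3 × 0.03769 = 0.05842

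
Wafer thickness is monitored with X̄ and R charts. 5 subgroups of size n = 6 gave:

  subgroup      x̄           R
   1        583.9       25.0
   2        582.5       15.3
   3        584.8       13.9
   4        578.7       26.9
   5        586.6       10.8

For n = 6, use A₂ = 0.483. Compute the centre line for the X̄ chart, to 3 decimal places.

X̄̄ = (583.9 + 582.5 + 584.8 + 578.7 + 586.6) / 5 = 2916.5000 / 5 = 583.3000
CL = X̄̄ = 583.3000

583.300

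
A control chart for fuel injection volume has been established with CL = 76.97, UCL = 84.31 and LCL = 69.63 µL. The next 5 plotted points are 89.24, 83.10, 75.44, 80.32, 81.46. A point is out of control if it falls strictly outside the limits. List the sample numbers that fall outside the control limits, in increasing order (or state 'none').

Compare each point to [69.63, 84.31]: sample 1 = 89.24 > UCL.

1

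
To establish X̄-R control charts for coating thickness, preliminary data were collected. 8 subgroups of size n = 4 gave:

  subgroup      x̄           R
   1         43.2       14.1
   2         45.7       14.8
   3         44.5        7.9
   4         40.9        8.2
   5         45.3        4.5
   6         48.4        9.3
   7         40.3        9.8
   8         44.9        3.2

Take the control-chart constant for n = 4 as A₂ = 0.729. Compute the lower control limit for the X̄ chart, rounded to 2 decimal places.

X̄̄ = (43.2 + 45.7 + 44.5 + 40.9 + 45.3 + 48.4 + 40.3 + 44.9) / 8 = 353.2000 / 8 = 44.1500
R̄ = (14.1 + 14.8 + 7.9 + 8.2 + 4.5 + 9.3 + 9.8 + 3.2) / 8 = 71.8000 / 8 = 8.9750
LCL = X̄̄ − A₂·R̄ = 44.1500 − 0.729 × 8.9750 = 37.6072

37.61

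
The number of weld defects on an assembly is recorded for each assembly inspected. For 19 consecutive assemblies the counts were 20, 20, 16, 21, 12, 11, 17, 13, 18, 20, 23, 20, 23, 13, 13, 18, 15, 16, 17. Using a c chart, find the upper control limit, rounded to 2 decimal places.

29.58

c̄ = (20 + 20 + 16 + 21 + 12 + 11 + 17 + 13 + 18 + 20 + 23 + 20 + 23 + 13 + 13 + 18 + 15 + 16 + 17) / 19 = 326 / 19 = 17.1579
UCL = c̄ + 3√c̄ = 17.1579 + 3 × √17.1579 = 17.1579 + 3 × 4.1422 = 29.5845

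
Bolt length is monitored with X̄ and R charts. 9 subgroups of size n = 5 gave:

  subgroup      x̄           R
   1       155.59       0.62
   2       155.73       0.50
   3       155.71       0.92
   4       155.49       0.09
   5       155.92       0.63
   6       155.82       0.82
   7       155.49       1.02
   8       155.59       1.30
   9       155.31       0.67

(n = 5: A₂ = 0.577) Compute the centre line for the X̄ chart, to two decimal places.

155.63

X̄̄ = (155.59 + 155.73 + 155.71 + 155.49 + 155.92 + 155.82 + 155.49 + 155.59 + 155.31) / 9 = 1400.6500 / 9 = 155.6278
CL = X̄̄ = 155.6278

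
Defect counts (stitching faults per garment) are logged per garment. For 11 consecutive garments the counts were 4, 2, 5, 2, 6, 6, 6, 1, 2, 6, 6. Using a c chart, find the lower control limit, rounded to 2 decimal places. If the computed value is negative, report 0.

c̄ = (4 + 2 + 5 + 2 + 6 + 6 + 6 + 1 + 2 + 6 + 6) / 11 = 46 / 11 = 4.1818
LCL = c̄ − 3√c̄ = 4.1818 − 3 × 2.0449 = -1.9530 → 0 (cannot be negative)

0.00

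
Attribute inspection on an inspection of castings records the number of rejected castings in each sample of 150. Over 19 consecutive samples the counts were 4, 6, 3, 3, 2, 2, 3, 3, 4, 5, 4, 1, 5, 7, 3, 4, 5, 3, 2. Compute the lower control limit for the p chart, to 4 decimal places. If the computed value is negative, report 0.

0.0000

p̄ = Σdᵢ / (k·n) = 69 / (19 × 150) = 0.02421
LCL = p̄ − 3·√(p̄(1−p̄)/n) = 0.02421 − 3 × 0.01255 = -0.01344 → 0 (negative, so LCL = 0)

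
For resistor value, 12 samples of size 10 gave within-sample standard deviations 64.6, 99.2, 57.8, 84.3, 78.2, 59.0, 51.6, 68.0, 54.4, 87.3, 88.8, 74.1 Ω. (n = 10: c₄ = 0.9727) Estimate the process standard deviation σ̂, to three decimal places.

74.303

s̄ = (64.6 + 99.2 + 57.8 + 84.3 + 78.2 + 59.0 + 51.6 + 68.0 + 54.4 + 87.3 + 88.8 + 74.1) / 12 = 72.2750
σ̂ = s̄ / c₄ = 72.2750 / 0.9727 = 74.3035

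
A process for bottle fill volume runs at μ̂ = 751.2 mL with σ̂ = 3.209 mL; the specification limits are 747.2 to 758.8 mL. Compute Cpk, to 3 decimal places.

0.415

Cpu = (USL − μ̂) / (3σ̂) = (758.8 − 751.2) / (3 × 3.209) = 0.7894; Cpl = (μ̂ − LSL) / (3σ̂) = (751.2 − 747.2) / (3 × 3.209) = 0.4155; Cpk = min(Cpu, Cpl) = 0.4155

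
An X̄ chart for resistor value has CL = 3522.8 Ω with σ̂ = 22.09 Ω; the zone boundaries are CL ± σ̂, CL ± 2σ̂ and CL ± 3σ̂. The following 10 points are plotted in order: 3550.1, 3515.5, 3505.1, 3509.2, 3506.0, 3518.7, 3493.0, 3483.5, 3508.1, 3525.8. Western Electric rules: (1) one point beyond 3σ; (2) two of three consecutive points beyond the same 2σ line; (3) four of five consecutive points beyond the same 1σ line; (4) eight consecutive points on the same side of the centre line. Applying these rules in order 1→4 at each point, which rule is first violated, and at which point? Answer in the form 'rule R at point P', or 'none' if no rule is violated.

Zone of each point (C = within 1σ̂, B = 1σ̂–2σ̂, A = 2σ̂–3σ̂, * = beyond 3σ̂; sign = side of CL): 1:+B, 2:-C, 3:-C, 4:-C, 5:-C, 6:-C, 7:-B, 8:-B, 9:-C, 10:+C
Rule 4 (eight consecutive points on the same side of the centre line) is satisfied at point 9.

rule 4 at point 9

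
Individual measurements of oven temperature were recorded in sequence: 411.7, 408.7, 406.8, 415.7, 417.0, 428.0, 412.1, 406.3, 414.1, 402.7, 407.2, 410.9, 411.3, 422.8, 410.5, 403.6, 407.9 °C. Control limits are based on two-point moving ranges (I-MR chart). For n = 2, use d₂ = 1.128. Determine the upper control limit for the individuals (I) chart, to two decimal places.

X̄ = (411.7 + 408.7 + 406.8 + 415.7 + 417.0 + 428.0 + 412.1 + 406.3 + 414.1 + 402.7 + 407.2 + 410.9 + 411.3 + 422.8 + 410.5 + 403.6 + 407.9) / 17 = 411.6059
Moving ranges: 3.0, 1.9, 8.9, 1.3, 11.0, 15.9, 5.8, 7.8, 11.4, 4.5, 3.7, 0.4, 11.5, 12.3, 6.9, 4.3; M̄R̄ = 110.6000 / 16 = 6.9125
UCL = X̄ + 3·M̄R̄/d₂ = 411.6059 + 3 × 6.9125 / 1.128 = 429.9902

429.99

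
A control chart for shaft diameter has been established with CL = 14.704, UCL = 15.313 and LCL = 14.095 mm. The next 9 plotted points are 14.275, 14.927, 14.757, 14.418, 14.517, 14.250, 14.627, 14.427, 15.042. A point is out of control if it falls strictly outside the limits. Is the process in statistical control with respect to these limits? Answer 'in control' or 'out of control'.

in control

All 9 points lie within [14.095, 15.313].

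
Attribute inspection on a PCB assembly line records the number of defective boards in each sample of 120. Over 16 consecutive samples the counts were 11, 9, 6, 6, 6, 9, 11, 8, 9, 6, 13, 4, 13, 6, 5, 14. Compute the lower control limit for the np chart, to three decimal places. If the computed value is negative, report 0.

0.069

p̄ = Σdᵢ / (k·n) = 136 / (16 × 120) = 0.07083
LCL = np̄ − 3·√(np̄(1−p̄)) = 8.5000 − 3 × 2.8103 = 0.0690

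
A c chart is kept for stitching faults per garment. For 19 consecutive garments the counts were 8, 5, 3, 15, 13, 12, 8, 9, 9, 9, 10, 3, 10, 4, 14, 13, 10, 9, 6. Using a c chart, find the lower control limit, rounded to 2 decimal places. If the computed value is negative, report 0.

0.00

c̄ = (8 + 5 + 3 + 15 + 13 + 12 + 8 + 9 + 9 + 9 + 10 + 3 + 10 + 4 + 14 + 13 + 10 + 9 + 6) / 19 = 170 / 19 = 8.9474
LCL = c̄ − 3√c̄ = 8.9474 − 3 × 2.9912 = -0.0263 → 0 (cannot be negative)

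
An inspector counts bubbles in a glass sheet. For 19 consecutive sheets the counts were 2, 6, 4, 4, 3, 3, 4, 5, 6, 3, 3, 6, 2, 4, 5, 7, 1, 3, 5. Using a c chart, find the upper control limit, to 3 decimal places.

c̄ = (2 + 6 + 4 + 4 + 3 + 3 + 4 + 5 + 6 + 3 + 3 + 6 + 2 + 4 + 5 + 7 + 1 + 3 + 5) / 19 = 76 / 19 = 4.0000
UCL = c̄ + 3√c̄ = 4.0000 + 3 × √4.0000 = 4.0000 + 3 × 2.0000 = 10.0000

10.000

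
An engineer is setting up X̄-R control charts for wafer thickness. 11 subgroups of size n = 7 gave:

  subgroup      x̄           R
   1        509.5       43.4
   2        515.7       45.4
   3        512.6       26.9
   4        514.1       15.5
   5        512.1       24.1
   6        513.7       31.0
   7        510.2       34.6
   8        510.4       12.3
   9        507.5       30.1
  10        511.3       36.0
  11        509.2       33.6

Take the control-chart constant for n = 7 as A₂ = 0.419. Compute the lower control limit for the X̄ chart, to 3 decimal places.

498.801

X̄̄ = (509.5 + 515.7 + 512.6 + 514.1 + 512.1 + 513.7 + 510.2 + 510.4 + 507.5 + 511.3 + 509.2) / 11 = 5626.3000 / 11 = 511.4818
R̄ = (43.4 + 45.4 + 26.9 + 15.5 + 24.1 + 31.0 + 34.6 + 12.3 + 30.1 + 36.0 + 33.6) / 11 = 332.9000 / 11 = 30.2636
LCL = X̄̄ − A₂·R̄ = 511.4818 − 0.419 × 30.2636 = 498.8014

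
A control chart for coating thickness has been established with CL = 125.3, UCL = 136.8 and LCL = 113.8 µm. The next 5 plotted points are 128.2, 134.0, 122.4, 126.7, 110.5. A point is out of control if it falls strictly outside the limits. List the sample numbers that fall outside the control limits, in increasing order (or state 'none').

5

Compare each point to [113.8, 136.8]: sample 5 = 110.5 < LCL.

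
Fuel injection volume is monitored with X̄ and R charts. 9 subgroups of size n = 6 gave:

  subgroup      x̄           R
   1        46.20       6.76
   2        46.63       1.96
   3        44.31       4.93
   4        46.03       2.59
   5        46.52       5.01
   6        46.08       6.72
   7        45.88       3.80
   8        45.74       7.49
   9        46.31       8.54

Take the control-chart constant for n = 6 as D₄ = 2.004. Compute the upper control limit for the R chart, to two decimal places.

R̄ = (6.76 + 1.96 + 4.93 + 2.59 + 5.01 + 6.72 + 3.80 + 7.49 + 8.54) / 9 = 47.8000 / 9 = 5.3111
UCL_R = D₄·R̄ = 2.004 × 5.3111 = 10.6435

10.64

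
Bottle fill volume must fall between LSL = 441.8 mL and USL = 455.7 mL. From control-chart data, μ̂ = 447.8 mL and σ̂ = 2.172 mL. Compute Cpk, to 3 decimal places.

Cpu = (USL − μ̂) / (3σ̂) = (455.7 − 447.8) / (3 × 2.172) = 1.2124; Cpl = (μ̂ − LSL) / (3σ̂) = (447.8 − 441.8) / (3 × 2.172) = 0.9208; Cpk = min(Cpu, Cpl) = 0.9208

0.921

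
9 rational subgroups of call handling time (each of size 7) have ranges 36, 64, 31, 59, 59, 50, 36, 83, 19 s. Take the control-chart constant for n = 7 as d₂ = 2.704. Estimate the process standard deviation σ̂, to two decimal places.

17.96

R̄ = (36 + 64 + 31 + 59 + 59 + 50 + 36 + 83 + 19) / 9 = 48.5556
σ̂ = R̄ / d₂ = 48.5556 / 2.704 = 17.9569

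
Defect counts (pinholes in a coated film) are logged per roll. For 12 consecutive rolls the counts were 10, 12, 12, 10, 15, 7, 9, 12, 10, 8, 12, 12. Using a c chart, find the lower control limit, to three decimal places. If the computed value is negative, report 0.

0.914

c̄ = (10 + 12 + 12 + 10 + 15 + 7 + 9 + 12 + 10 + 8 + 12 + 12) / 12 = 129 / 12 = 10.7500
LCL = c̄ − 3√c̄ = 10.7500 − 3 × 3.2787 = 0.9138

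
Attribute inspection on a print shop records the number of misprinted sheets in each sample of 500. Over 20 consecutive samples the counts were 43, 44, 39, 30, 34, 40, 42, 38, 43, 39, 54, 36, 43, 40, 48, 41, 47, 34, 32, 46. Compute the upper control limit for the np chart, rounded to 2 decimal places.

58.98

p̄ = Σdᵢ / (k·n) = 813 / (20 × 500) = 0.08130
UCL = np̄ + 3·√(np̄(1−p̄)) = 40.6500 + 3 × √(40.6500×0.91870) = 40.6500 + 3 × 6.1111 = 58.9832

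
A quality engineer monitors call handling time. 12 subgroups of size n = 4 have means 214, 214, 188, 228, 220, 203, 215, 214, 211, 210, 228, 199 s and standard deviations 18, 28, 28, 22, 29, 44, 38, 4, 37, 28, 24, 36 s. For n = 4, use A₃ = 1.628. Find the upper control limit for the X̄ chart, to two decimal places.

257.58

X̄̄ = (214 + 214 + 188 + 228 + 220 + 203 + 215 + 214 + 211 + 210 + 228 + 199) / 12 = 212.0000
s̄ = (18 + 28 + 28 + 22 + 29 + 44 + 38 + 4 + 37 + 28 + 24 + 36) / 12 = 28.0000
UCL = X̄̄ + A₃·s̄ = 212.0000 + 1.628 × 28.0000 = 257.5840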